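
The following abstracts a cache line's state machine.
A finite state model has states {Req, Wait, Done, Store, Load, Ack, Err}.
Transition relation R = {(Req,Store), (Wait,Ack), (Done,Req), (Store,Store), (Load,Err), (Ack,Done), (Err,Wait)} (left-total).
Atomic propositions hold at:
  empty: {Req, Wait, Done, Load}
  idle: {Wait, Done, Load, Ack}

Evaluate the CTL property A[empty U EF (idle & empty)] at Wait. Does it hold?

Yes

Sat(idle & empty) = {Wait, Done, Load}
EF (idle & empty): least fixpoint, start Z0 = {Wait, Done, Load}, add states with some successor in Z. Z1 = {Wait, Done, Load, Ack, Err}; fixed.
Sat(EF (idle & empty)) = {Wait, Done, Load, Ack, Err}
A[empty U EF (idle & empty)]: least fixpoint, start Z0 = Sat(EF (idle & empty)) = {Wait, Done, Load, Ack, Err}, add states in Sat(empty) with every successor in Z. Already a fixed point.
Sat(A[empty U EF (idle & empty)]) = {Wait, Done, Load, Ack, Err}
Wait ∈ Sat(A[empty U EF (idle & empty)]) = {Wait, Done, Load, Ack, Err}, so the formula holds at Wait.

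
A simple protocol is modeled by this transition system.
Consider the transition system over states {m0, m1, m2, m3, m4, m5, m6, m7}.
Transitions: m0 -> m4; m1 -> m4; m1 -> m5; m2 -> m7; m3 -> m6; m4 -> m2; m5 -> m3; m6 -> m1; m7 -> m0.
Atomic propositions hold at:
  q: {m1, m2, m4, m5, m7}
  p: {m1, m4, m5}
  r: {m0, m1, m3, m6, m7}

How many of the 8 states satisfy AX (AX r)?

Sat(AX r) = {s : every successor in {m0, m1, m3, m6, m7}} = {m2, m3, m5, m6, m7}
Sat(AX (AX r)) = {s : every successor in {m2, m3, m5, m6, m7}} = {m2, m3, m4, m5}
|Sat(AX (AX r))| = |{m2, m3, m4, m5}| = 4.

4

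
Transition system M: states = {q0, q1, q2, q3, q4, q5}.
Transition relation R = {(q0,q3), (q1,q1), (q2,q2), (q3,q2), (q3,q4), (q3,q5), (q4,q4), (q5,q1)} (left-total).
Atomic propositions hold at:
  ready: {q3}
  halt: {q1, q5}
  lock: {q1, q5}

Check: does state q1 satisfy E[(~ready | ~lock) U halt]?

Yes

Sat(~ready) = {q0, q1, q2, q4, q5}
Sat(~lock) = {q0, q2, q3, q4}
Sat(~ready | ~lock) = {q0, q1, q2, q3, q4, q5}
E[(~ready | ~lock) U halt]: least fixpoint, start Z0 = Sat(halt) = {q1, q5}, add states in Sat(~ready | ~lock) with some successor in Z. Z1 = {q1, q3, q5}; Z2 = {q0, q1, q3, q5}; fixed.
Sat(E[(~ready | ~lock) U halt]) = {q0, q1, q3, q5}
q1 ∈ Sat(E[(~ready | ~lock) U halt]) = {q0, q1, q3, q5}, so the formula holds at q1.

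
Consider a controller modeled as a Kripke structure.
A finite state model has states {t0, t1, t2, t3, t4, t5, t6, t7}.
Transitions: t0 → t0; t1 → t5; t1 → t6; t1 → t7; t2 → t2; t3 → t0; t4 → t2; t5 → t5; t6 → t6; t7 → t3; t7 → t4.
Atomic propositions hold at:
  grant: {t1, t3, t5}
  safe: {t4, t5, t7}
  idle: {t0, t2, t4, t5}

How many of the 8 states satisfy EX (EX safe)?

Sat(EX safe) = {s : some successor in {t4, t5, t7}} = {t1, t5, t7}
Sat(EX (EX safe)) = {s : some successor in {t1, t5, t7}} = {t1, t5}
|Sat(EX (EX safe))| = |{t1, t5}| = 2.

2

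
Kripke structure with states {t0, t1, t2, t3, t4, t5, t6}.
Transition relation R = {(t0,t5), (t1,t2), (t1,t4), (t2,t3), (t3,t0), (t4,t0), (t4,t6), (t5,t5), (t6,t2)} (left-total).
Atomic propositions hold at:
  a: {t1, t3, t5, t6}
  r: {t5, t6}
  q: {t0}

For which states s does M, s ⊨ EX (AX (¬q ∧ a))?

{t0, t1, t3, t4, t5, t6}

Sat(¬q) = {t1, t2, t3, t4, t5, t6}
Sat(¬q ∧ a) = {t1, t3, t5, t6}
Sat(AX (¬q ∧ a)) = {s : every successor in {t1, t3, t5, t6}} = {t0, t2, t5}
Sat(EX (AX (¬q ∧ a))) = {s : some successor in {t0, t2, t5}} = {t0, t1, t3, t4, t5, t6}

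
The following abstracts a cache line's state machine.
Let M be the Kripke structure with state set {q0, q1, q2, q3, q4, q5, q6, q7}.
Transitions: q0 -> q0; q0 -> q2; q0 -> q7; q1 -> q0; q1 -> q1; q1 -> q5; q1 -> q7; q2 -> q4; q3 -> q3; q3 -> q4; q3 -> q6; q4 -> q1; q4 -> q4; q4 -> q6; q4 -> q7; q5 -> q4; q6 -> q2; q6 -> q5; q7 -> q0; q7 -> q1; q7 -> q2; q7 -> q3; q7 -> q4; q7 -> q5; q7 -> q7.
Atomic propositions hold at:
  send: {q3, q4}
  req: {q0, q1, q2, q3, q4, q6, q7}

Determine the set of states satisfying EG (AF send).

AF send: least fixpoint, start Z0 = {q3, q4}, add states with every successor in Z. Z1 = {q2, q3, q4, q5}; Z2 = {q2, q3, q4, q5, q6}; fixed.
Sat(AF send) = {q2, q3, q4, q5, q6}
EG (AF send): greatest fixpoint, start Z0 = {q2, q3, q4, q5, q6}, keep only states in Sat with some successor in Z. Already a fixed point.
Sat(EG (AF send)) = {q2, q3, q4, q5, q6}

{q2, q3, q4, q5, q6}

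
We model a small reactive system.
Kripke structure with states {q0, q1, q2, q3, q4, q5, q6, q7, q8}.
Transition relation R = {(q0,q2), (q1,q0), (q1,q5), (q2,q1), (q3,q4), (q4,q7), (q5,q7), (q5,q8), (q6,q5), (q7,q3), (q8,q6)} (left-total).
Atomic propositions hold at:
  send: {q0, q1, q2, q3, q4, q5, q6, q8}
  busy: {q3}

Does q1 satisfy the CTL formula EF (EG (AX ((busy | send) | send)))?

Sat(busy | send) = {q0, q1, q2, q3, q4, q5, q6, q8}
Sat((busy | send) | send) = {q0, q1, q2, q3, q4, q5, q6, q8}
Sat(AX ((busy | send) | send)) = {s : every successor in {q0, q1, q2, q3, q4, q5, q6, q8}} = {q0, q1, q2, q3, q6, q7, q8}
EG (AX ((busy | send) | send)): greatest fixpoint, start Z0 = {q0, q1, q2, q3, q6, q7, q8}, keep only states in Sat with some successor in Z. Z1 = {q0, q1, q2, q7, q8}; Z2 = {q0, q1, q2}; fixed.
Sat(EG (AX ((busy | send) | send))) = {q0, q1, q2}
EF (EG (AX ((busy | send) | send))): least fixpoint, start Z0 = {q0, q1, q2}, add states with some successor in Z. Already a fixed point.
Sat(EF (EG (AX ((busy | send) | send)))) = {q0, q1, q2}
q1 ∈ Sat(EF (EG (AX ((busy | send) | send)))) = {q0, q1, q2}, so the formula holds at q1.

Yes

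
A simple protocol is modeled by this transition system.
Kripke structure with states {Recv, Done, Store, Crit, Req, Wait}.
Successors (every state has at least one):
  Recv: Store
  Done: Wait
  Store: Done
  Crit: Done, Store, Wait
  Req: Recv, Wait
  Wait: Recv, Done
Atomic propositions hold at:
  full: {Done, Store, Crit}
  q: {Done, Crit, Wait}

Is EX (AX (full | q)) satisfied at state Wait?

Sat(full | q) = {Done, Store, Crit, Wait}
Sat(AX (full | q)) = {s : every successor in {Done, Store, Crit, Wait}} = {Recv, Done, Store, Crit}
Sat(EX (AX (full | q))) = {s : some successor in {Recv, Done, Store, Crit}} = {Recv, Store, Crit, Req, Wait}
Wait ∈ Sat(EX (AX (full | q))) = {Recv, Store, Crit, Req, Wait}, so the formula holds at Wait.

Yes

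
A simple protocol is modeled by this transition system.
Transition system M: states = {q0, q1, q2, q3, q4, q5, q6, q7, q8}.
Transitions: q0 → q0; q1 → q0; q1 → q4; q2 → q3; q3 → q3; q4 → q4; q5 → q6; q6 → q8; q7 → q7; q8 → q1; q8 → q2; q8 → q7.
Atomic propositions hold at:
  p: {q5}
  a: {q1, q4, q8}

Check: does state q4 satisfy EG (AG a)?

Yes

AG a: greatest fixpoint, start Z0 = {q1, q4, q8}, keep only states in Sat with every successor in Z. Z1 = {q4}; fixed.
Sat(AG a) = {q4}
EG (AG a): greatest fixpoint, start Z0 = {q4}, keep only states in Sat with some successor in Z. Already a fixed point.
Sat(EG (AG a)) = {q4}
q4 ∈ Sat(EG (AG a)) = {q4}, so the formula holds at q4.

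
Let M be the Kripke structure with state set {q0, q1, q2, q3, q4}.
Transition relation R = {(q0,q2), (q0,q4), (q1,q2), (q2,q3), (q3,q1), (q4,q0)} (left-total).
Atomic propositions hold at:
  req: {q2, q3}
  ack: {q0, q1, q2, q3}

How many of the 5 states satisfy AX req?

2

Sat(AX req) = {s : every successor in {q2, q3}} = {q1, q2}
|Sat(AX req)| = |{q1, q2}| = 2.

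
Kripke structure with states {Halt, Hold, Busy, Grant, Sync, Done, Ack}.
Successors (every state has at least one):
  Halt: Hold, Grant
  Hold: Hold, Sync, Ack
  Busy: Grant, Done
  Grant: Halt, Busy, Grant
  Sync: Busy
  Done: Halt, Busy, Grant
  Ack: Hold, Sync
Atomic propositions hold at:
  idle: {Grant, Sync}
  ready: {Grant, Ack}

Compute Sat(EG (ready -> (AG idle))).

{Halt, Hold, Busy, Sync, Done}

AG idle: greatest fixpoint, start Z0 = {Grant, Sync}, keep only states in Sat with every successor in Z. Z1 = ∅; fixed.
Sat(AG idle) = ∅
Sat(ready -> (AG idle)) = {Halt, Hold, Busy, Sync, Done}
EG (ready -> (AG idle)): greatest fixpoint, start Z0 = {Halt, Hold, Busy, Sync, Done}, keep only states in Sat with some successor in Z. Already a fixed point.
Sat(EG (ready -> (AG idle))) = {Halt, Hold, Busy, Sync, Done}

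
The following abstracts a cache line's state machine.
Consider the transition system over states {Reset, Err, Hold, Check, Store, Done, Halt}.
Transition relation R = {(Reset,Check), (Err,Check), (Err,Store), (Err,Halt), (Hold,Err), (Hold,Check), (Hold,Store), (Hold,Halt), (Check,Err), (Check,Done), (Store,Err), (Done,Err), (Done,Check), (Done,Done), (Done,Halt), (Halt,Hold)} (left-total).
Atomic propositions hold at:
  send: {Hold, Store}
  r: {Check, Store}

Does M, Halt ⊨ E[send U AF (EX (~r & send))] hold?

Sat(~r) = {Reset, Err, Hold, Done, Halt}
Sat(~r & send) = {Hold}
Sat(EX (~r & send)) = {s : some successor in {Hold}} = {Halt}
AF (EX (~r & send)): least fixpoint, start Z0 = {Halt}, add states with every successor in Z. Already a fixed point.
Sat(AF (EX (~r & send))) = {Halt}
E[send U AF (EX (~r & send))]: least fixpoint, start Z0 = Sat(AF (EX (~r & send))) = {Halt}, add states in Sat(send) with some successor in Z. Z1 = {Hold, Halt}; fixed.
Sat(E[send U AF (EX (~r & send))]) = {Hold, Halt}
Halt ∈ Sat(E[send U AF (EX (~r & send))]) = {Hold, Halt}, so the formula holds at Halt.

Yes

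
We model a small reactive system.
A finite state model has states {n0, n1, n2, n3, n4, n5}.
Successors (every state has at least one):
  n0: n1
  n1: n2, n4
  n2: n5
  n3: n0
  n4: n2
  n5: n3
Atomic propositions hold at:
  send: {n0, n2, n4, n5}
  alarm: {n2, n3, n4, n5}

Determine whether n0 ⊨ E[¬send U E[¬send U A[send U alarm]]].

Sat(¬send) = {n1, n3}
A[send U alarm]: least fixpoint, start Z0 = Sat(alarm) = {n2, n3, n4, n5}, add states in Sat(send) with every successor in Z. Already a fixed point.
Sat(A[send U alarm]) = {n2, n3, n4, n5}
E[¬send U A[send U alarm]]: least fixpoint, start Z0 = Sat(A[send U alarm]) = {n2, n3, n4, n5}, add states in Sat(¬send) with some successor in Z. Z1 = {n1, n2, n3, n4, n5}; fixed.
Sat(E[¬send U A[send U alarm]]) = {n1, n2, n3, n4, n5}
E[¬send U E[¬send U A[send U alarm]]]: least fixpoint, start Z0 = Sat(E[¬send U A[send U alarm]]) = {n1, n2, n3, n4, n5}, add states in Sat(¬send) with some successor in Z. Already a fixed point.
Sat(E[¬send U E[¬send U A[send U alarm]]]) = {n1, n2, n3, n4, n5}
n0 ∉ Sat(E[¬send U E[¬send U A[send U alarm]]]) = {n1, n2, n3, n4, n5}, so the formula does not hold at n0.

No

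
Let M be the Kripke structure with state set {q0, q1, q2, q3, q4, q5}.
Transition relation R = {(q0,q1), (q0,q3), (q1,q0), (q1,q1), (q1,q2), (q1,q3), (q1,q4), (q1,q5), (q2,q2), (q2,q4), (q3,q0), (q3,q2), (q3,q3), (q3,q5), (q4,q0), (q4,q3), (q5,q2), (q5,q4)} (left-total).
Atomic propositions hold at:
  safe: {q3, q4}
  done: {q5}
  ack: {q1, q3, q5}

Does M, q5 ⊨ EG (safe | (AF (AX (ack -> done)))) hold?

Yes

Sat(ack -> done) = {q0, q2, q4, q5}
Sat(AX (ack -> done)) = {s : every successor in {q0, q2, q4, q5}} = {q2, q5}
AF (AX (ack -> done)): least fixpoint, start Z0 = {q2, q5}, add states with every successor in Z. Already a fixed point.
Sat(AF (AX (ack -> done))) = {q2, q5}
Sat(safe | (AF (AX (ack -> done)))) = {q2, q3, q4, q5}
EG (safe | (AF (AX (ack -> done)))): greatest fixpoint, start Z0 = {q2, q3, q4, q5}, keep only states in Sat with some successor in Z. Already a fixed point.
Sat(EG (safe | (AF (AX (ack -> done))))) = {q2, q3, q4, q5}
q5 ∈ Sat(EG (safe | (AF (AX (ack -> done))))) = {q2, q3, q4, q5}, so the formula holds at q5.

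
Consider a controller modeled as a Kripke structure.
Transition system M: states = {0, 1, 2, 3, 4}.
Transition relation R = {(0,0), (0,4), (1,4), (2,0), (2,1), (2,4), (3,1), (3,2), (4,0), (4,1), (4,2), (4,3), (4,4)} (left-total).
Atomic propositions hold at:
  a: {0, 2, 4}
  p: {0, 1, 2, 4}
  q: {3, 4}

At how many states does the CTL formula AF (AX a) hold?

2

Sat(AX a) = {s : every successor in {0, 2, 4}} = {0, 1}
AF (AX a): least fixpoint, start Z0 = {0, 1}, add states with every successor in Z. Already a fixed point.
Sat(AF (AX a)) = {0, 1}
|Sat(AF (AX a))| = |{0, 1}| = 2.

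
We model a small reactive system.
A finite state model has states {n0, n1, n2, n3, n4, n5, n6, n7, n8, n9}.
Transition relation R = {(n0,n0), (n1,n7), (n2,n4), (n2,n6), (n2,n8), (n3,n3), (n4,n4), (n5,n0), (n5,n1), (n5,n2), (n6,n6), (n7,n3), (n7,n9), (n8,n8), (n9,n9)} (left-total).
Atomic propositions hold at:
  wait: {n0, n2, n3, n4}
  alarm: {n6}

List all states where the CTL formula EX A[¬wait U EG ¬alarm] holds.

{n0, n1, n2, n3, n4, n5, n7, n8, n9}

Sat(¬wait) = {n1, n5, n6, n7, n8, n9}
Sat(¬alarm) = {n0, n1, n2, n3, n4, n5, n7, n8, n9}
EG ¬alarm: greatest fixpoint, start Z0 = {n0, n1, n2, n3, n4, n5, n7, n8, n9}, keep only states in Sat with some successor in Z. Already a fixed point.
Sat(EG ¬alarm) = {n0, n1, n2, n3, n4, n5, n7, n8, n9}
A[¬wait U EG ¬alarm]: least fixpoint, start Z0 = Sat(EG ¬alarm) = {n0, n1, n2, n3, n4, n5, n7, n8, n9}, add states in Sat(¬wait) with every successor in Z. Already a fixed point.
Sat(A[¬wait U EG ¬alarm]) = {n0, n1, n2, n3, n4, n5, n7, n8, n9}
Sat(EX A[¬wait U EG ¬alarm]) = {s : some successor in {n0, n1, n2, n3, n4, n5, n7, n8, n9}} = {n0, n1, n2, n3, n4, n5, n7, n8, n9}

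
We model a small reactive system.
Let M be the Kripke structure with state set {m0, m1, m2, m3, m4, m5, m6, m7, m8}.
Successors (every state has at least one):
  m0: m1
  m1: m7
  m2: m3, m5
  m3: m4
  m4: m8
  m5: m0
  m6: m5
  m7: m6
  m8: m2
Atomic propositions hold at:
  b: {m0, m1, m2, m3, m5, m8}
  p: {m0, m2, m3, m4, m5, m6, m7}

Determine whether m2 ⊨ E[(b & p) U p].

Sat(b & p) = {m0, m2, m3, m5}
E[(b & p) U p]: least fixpoint, start Z0 = Sat(p) = {m0, m2, m3, m4, m5, m6, m7}, add states in Sat(b & p) with some successor in Z. Already a fixed point.
Sat(E[(b & p) U p]) = {m0, m2, m3, m4, m5, m6, m7}
m2 ∈ Sat(E[(b & p) U p]) = {m0, m2, m3, m4, m5, m6, m7}, so the formula holds at m2.

Yes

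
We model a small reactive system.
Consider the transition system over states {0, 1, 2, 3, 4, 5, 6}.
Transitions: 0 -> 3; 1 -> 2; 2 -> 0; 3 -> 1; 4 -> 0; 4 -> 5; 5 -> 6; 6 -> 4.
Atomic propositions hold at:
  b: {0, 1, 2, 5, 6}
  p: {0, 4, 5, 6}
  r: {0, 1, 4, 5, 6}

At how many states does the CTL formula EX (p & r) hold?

4

Sat(p & r) = {0, 4, 5, 6}
Sat(EX (p & r)) = {s : some successor in {0, 4, 5, 6}} = {2, 4, 5, 6}
|Sat(EX (p & r))| = |{2, 4, 5, 6}| = 4.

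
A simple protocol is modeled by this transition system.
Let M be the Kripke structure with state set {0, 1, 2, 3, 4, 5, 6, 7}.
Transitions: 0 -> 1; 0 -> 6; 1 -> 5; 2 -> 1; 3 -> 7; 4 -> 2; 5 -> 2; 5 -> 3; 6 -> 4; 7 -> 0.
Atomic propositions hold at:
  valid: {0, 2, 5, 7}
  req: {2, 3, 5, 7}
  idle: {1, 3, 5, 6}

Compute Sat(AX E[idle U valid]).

{1, 2, 3, 4, 5, 7}

E[idle U valid]: least fixpoint, start Z0 = Sat(valid) = {0, 2, 5, 7}, add states in Sat(idle) with some successor in Z. Z1 = {0, 1, 2, 3, 5, 7}; fixed.
Sat(E[idle U valid]) = {0, 1, 2, 3, 5, 7}
Sat(AX E[idle U valid]) = {s : every successor in {0, 1, 2, 3, 5, 7}} = {1, 2, 3, 4, 5, 7}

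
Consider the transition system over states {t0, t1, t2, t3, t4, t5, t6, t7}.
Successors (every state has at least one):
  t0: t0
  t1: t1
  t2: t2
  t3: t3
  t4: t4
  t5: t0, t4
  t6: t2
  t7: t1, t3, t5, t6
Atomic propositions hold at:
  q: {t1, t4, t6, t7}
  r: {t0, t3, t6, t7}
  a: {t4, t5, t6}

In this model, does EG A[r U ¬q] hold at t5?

Sat(¬q) = {t0, t2, t3, t5}
A[r U ¬q]: least fixpoint, start Z0 = Sat(¬q) = {t0, t2, t3, t5}, add states in Sat(r) with every successor in Z. Z1 = {t0, t2, t3, t5, t6}; fixed.
Sat(A[r U ¬q]) = {t0, t2, t3, t5, t6}
EG A[r U ¬q]: greatest fixpoint, start Z0 = {t0, t2, t3, t5, t6}, keep only states in Sat with some successor in Z. Already a fixed point.
Sat(EG A[r U ¬q]) = {t0, t2, t3, t5, t6}
t5 ∈ Sat(EG A[r U ¬q]) = {t0, t2, t3, t5, t6}, so the formula holds at t5.

Yes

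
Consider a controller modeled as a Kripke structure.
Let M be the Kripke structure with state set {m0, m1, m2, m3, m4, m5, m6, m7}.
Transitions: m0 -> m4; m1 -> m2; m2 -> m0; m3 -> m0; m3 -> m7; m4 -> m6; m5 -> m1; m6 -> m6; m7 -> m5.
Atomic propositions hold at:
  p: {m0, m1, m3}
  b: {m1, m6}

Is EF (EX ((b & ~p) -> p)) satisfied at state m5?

Yes

Sat(~p) = {m2, m4, m5, m6, m7}
Sat(b & ~p) = {m6}
Sat((b & ~p) -> p) = {m0, m1, m2, m3, m4, m5, m7}
Sat(EX ((b & ~p) -> p)) = {s : some successor in {m0, m1, m2, m3, m4, m5, m7}} = {m0, m1, m2, m3, m5, m7}
EF (EX ((b & ~p) -> p)): least fixpoint, start Z0 = {m0, m1, m2, m3, m5, m7}, add states with some successor in Z. Already a fixed point.
Sat(EF (EX ((b & ~p) -> p))) = {m0, m1, m2, m3, m5, m7}
m5 ∈ Sat(EF (EX ((b & ~p) -> p))) = {m0, m1, m2, m3, m5, m7}, so the formula holds at m5.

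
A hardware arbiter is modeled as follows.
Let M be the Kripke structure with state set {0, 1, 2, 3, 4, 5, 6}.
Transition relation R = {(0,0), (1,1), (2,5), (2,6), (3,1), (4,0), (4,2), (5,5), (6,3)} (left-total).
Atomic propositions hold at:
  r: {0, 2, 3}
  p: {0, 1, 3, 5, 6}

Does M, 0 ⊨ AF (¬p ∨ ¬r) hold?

Sat(¬p) = {2, 4}
Sat(¬r) = {1, 4, 5, 6}
Sat(¬p ∨ ¬r) = {1, 2, 4, 5, 6}
AF (¬p ∨ ¬r): least fixpoint, start Z0 = {1, 2, 4, 5, 6}, add states with every successor in Z. Z1 = {1, 2, 3, 4, 5, 6}; fixed.
Sat(AF (¬p ∨ ¬r)) = {1, 2, 3, 4, 5, 6}
0 ∉ Sat(AF (¬p ∨ ¬r)) = {1, 2, 3, 4, 5, 6}, so the formula does not hold at 0.

No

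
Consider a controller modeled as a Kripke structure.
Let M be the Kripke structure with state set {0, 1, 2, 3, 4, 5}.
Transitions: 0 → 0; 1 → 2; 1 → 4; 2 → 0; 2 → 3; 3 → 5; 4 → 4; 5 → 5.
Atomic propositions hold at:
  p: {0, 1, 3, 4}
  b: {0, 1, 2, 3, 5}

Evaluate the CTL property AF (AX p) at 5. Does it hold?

Sat(AX p) = {s : every successor in {0, 1, 3, 4}} = {0, 2, 4}
AF (AX p): least fixpoint, start Z0 = {0, 2, 4}, add states with every successor in Z. Z1 = {0, 1, 2, 4}; fixed.
Sat(AF (AX p)) = {0, 1, 2, 4}
5 ∉ Sat(AF (AX p)) = {0, 1, 2, 4}, so the formula does not hold at 5.

No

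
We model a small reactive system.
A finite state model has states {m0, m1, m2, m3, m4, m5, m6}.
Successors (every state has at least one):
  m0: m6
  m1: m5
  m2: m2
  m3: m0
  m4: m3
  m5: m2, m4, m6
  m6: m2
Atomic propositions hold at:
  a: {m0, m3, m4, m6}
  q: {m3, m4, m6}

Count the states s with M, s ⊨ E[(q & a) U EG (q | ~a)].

4

Sat(q & a) = {m3, m4, m6}
Sat(~a) = {m1, m2, m5}
Sat(q | ~a) = {m1, m2, m3, m4, m5, m6}
EG (q | ~a): greatest fixpoint, start Z0 = {m1, m2, m3, m4, m5, m6}, keep only states in Sat with some successor in Z. Z1 = {m1, m2, m4, m5, m6}; Z2 = {m1, m2, m5, m6}; fixed.
Sat(EG (q | ~a)) = {m1, m2, m5, m6}
E[(q & a) U EG (q | ~a)]: least fixpoint, start Z0 = Sat(EG (q | ~a)) = {m1, m2, m5, m6}, add states in Sat(q & a) with some successor in Z. Already a fixed point.
Sat(E[(q & a) U EG (q | ~a)]) = {m1, m2, m5, m6}
|Sat(E[(q & a) U EG (q | ~a)])| = |{m1, m2, m5, m6}| = 4.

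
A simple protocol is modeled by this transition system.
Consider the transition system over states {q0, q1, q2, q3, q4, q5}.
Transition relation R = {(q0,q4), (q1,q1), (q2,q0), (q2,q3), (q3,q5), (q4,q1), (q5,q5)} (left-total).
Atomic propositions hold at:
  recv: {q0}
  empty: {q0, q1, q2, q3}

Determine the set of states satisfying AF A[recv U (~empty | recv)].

Sat(~empty) = {q4, q5}
Sat(~empty | recv) = {q0, q4, q5}
A[recv U (~empty | recv)]: least fixpoint, start Z0 = Sat((~empty | recv)) = {q0, q4, q5}, add states in Sat(recv) with every successor in Z. Already a fixed point.
Sat(A[recv U (~empty | recv)]) = {q0, q4, q5}
AF A[recv U (~empty | recv)]: least fixpoint, start Z0 = {q0, q4, q5}, add states with every successor in Z. Z1 = {q0, q3, q4, q5}; Z2 = {q0, q2, q3, q4, q5}; fixed.
Sat(AF A[recv U (~empty | recv)]) = {q0, q2, q3, q4, q5}

{q0, q2, q3, q4, q5}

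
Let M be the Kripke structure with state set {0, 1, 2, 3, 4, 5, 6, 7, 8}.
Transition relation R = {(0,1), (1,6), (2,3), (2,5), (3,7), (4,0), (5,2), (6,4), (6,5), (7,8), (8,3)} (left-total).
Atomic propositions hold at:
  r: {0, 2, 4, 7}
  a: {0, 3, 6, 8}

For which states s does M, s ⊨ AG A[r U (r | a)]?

{3, 7, 8}

Sat(r | a) = {0, 2, 3, 4, 6, 7, 8}
A[r U (r | a)]: least fixpoint, start Z0 = Sat((r | a)) = {0, 2, 3, 4, 6, 7, 8}, add states in Sat(r) with every successor in Z. Already a fixed point.
Sat(A[r U (r | a)]) = {0, 2, 3, 4, 6, 7, 8}
AG A[r U (r | a)]: greatest fixpoint, start Z0 = {0, 2, 3, 4, 6, 7, 8}, keep only states in Sat with every successor in Z. Z1 = {3, 4, 7, 8}; Z2 = {3, 7, 8}; fixed.
Sat(AG A[r U (r | a)]) = {3, 7, 8}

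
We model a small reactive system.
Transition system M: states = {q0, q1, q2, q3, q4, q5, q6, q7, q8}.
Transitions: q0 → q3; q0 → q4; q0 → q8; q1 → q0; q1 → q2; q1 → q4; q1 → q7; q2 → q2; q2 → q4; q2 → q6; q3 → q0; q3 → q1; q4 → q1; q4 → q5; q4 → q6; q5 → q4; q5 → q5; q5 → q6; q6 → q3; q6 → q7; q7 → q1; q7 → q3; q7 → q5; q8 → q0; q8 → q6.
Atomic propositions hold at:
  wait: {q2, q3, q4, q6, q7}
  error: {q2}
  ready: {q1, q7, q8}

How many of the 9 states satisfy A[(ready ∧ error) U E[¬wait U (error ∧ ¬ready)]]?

Sat(ready ∧ error) = ∅
Sat(¬wait) = {q0, q1, q5, q8}
Sat(¬ready) = {q0, q2, q3, q4, q5, q6}
Sat(error ∧ ¬ready) = {q2}
E[¬wait U (error ∧ ¬ready)]: least fixpoint, start Z0 = Sat((error ∧ ¬ready)) = {q2}, add states in Sat(¬wait) with some successor in Z. Z1 = {q1, q2}; fixed.
Sat(E[¬wait U (error ∧ ¬ready)]) = {q1, q2}
A[(ready ∧ error) U E[¬wait U (error ∧ ¬ready)]]: least fixpoint, start Z0 = Sat(E[¬wait U (error ∧ ¬ready)]) = {q1, q2}, add states in Sat(ready ∧ error) with every successor in Z. Already a fixed point.
Sat(A[(ready ∧ error) U E[¬wait U (error ∧ ¬ready)]]) = {q1, q2}
|Sat(A[(ready ∧ error) U E[¬wait U (error ∧ ¬ready)]])| = |{q1, q2}| = 2.

2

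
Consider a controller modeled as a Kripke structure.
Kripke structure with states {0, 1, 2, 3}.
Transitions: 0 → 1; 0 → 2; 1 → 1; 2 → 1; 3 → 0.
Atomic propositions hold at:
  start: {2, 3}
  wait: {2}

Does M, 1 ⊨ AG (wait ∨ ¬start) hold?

Sat(¬start) = {0, 1}
Sat(wait ∨ ¬start) = {0, 1, 2}
AG (wait ∨ ¬start): greatest fixpoint, start Z0 = {0, 1, 2}, keep only states in Sat with every successor in Z. Already a fixed point.
Sat(AG (wait ∨ ¬start)) = {0, 1, 2}
1 ∈ Sat(AG (wait ∨ ¬start)) = {0, 1, 2}, so the formula holds at 1.

Yes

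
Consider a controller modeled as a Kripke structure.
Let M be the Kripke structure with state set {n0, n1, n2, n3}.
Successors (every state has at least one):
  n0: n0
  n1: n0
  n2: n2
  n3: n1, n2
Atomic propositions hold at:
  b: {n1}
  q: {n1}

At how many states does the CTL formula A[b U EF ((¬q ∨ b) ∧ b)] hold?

2

Sat(¬q) = {n0, n2, n3}
Sat(¬q ∨ b) = {n0, n1, n2, n3}
Sat((¬q ∨ b) ∧ b) = {n1}
EF ((¬q ∨ b) ∧ b): least fixpoint, start Z0 = {n1}, add states with some successor in Z. Z1 = {n1, n3}; fixed.
Sat(EF ((¬q ∨ b) ∧ b)) = {n1, n3}
A[b U EF ((¬q ∨ b) ∧ b)]: least fixpoint, start Z0 = Sat(EF ((¬q ∨ b) ∧ b)) = {n1, n3}, add states in Sat(b) with every successor in Z. Already a fixed point.
Sat(A[b U EF ((¬q ∨ b) ∧ b)]) = {n1, n3}
|Sat(A[b U EF ((¬q ∨ b) ∧ b)])| = |{n1, n3}| = 2.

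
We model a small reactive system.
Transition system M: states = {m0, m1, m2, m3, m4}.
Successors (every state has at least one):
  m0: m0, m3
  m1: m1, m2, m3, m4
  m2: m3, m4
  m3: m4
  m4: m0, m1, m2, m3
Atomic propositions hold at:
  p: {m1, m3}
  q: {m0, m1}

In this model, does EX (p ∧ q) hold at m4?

Sat(p ∧ q) = {m1}
Sat(EX (p ∧ q)) = {s : some successor in {m1}} = {m1, m4}
m4 ∈ Sat(EX (p ∧ q)) = {m1, m4}, so the formula holds at m4.

Yes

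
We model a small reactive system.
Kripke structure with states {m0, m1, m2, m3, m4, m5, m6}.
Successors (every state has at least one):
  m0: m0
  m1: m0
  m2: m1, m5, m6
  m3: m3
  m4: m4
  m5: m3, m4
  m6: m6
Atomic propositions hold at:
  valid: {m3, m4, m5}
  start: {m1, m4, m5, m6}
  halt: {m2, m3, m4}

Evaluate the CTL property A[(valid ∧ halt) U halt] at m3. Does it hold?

Sat(valid ∧ halt) = {m3, m4}
A[(valid ∧ halt) U halt]: least fixpoint, start Z0 = Sat(halt) = {m2, m3, m4}, add states in Sat(valid ∧ halt) with every successor in Z. Already a fixed point.
Sat(A[(valid ∧ halt) U halt]) = {m2, m3, m4}
m3 ∈ Sat(A[(valid ∧ halt) U halt]) = {m2, m3, m4}, so the formula holds at m3.

Yes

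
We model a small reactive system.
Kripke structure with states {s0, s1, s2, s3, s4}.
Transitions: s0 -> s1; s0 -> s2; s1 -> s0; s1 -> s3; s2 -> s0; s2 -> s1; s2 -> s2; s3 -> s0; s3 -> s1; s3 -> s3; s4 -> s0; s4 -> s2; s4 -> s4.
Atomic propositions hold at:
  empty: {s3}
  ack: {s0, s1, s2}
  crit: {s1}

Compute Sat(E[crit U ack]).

E[crit U ack]: least fixpoint, start Z0 = Sat(ack) = {s0, s1, s2}, add states in Sat(crit) with some successor in Z. Already a fixed point.
Sat(E[crit U ack]) = {s0, s1, s2}

{s0, s1, s2}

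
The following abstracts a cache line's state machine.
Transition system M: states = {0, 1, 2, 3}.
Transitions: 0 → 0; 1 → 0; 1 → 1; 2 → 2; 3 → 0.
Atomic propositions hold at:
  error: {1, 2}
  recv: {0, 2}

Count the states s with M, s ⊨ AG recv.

AG recv: greatest fixpoint, start Z0 = {0, 2}, keep only states in Sat with every successor in Z. Already a fixed point.
Sat(AG recv) = {0, 2}
|Sat(AG recv)| = |{0, 2}| = 2.

2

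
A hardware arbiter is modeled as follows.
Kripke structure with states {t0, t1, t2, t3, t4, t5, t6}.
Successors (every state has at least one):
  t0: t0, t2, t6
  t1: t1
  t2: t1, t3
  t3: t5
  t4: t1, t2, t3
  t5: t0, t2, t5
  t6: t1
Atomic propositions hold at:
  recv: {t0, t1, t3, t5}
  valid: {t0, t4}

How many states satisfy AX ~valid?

Sat(~valid) = {t1, t2, t3, t5, t6}
Sat(AX ~valid) = {s : every successor in {t1, t2, t3, t5, t6}} = {t1, t2, t3, t4, t6}
|Sat(AX ~valid)| = |{t1, t2, t3, t4, t6}| = 5.

5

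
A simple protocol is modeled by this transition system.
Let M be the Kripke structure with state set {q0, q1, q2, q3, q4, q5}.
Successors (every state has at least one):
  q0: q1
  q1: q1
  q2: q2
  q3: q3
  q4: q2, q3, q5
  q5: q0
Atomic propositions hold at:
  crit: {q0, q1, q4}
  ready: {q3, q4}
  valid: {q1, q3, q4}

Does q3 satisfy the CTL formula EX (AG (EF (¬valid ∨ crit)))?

No

Sat(¬valid) = {q0, q2, q5}
Sat(¬valid ∨ crit) = {q0, q1, q2, q4, q5}
EF (¬valid ∨ crit): least fixpoint, start Z0 = {q0, q1, q2, q4, q5}, add states with some successor in Z. Already a fixed point.
Sat(EF (¬valid ∨ crit)) = {q0, q1, q2, q4, q5}
AG (EF (¬valid ∨ crit)): greatest fixpoint, start Z0 = {q0, q1, q2, q4, q5}, keep only states in Sat with every successor in Z. Z1 = {q0, q1, q2, q5}; fixed.
Sat(AG (EF (¬valid ∨ crit))) = {q0, q1, q2, q5}
Sat(EX (AG (EF (¬valid ∨ crit)))) = {s : some successor in {q0, q1, q2, q5}} = {q0, q1, q2, q4, q5}
q3 ∉ Sat(EX (AG (EF (¬valid ∨ crit)))) = {q0, q1, q2, q4, q5}, so the formula does not hold at q3.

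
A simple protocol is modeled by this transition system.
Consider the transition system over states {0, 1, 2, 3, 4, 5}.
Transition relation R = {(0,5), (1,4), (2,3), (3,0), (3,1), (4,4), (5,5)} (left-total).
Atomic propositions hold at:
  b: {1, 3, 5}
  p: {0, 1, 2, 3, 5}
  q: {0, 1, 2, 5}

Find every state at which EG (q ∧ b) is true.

Sat(q ∧ b) = {1, 5}
EG (q ∧ b): greatest fixpoint, start Z0 = {1, 5}, keep only states in Sat with some successor in Z. Z1 = {5}; fixed.
Sat(EG (q ∧ b)) = {5}

{5}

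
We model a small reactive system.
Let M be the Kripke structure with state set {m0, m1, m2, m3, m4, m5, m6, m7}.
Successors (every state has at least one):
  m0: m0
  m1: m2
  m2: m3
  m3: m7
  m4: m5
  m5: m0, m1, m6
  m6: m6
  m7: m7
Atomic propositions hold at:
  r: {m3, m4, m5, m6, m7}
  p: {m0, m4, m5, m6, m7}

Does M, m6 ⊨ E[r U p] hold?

E[r U p]: least fixpoint, start Z0 = Sat(p) = {m0, m4, m5, m6, m7}, add states in Sat(r) with some successor in Z. Z1 = {m0, m3, m4, m5, m6, m7}; fixed.
Sat(E[r U p]) = {m0, m3, m4, m5, m6, m7}
m6 ∈ Sat(E[r U p]) = {m0, m3, m4, m5, m6, m7}, so the formula holds at m6.

Yes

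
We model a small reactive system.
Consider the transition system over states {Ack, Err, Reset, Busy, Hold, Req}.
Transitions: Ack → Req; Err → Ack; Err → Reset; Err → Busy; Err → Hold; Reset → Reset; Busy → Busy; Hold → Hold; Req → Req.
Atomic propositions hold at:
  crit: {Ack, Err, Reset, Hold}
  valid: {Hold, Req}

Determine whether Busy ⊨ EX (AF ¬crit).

Sat(¬crit) = {Busy, Req}
AF ¬crit: least fixpoint, start Z0 = {Busy, Req}, add states with every successor in Z. Z1 = {Ack, Busy, Req}; fixed.
Sat(AF ¬crit) = {Ack, Busy, Req}
Sat(EX (AF ¬crit)) = {s : some successor in {Ack, Busy, Req}} = {Ack, Err, Busy, Req}
Busy ∈ Sat(EX (AF ¬crit)) = {Ack, Err, Busy, Req}, so the formula holds at Busy.

Yes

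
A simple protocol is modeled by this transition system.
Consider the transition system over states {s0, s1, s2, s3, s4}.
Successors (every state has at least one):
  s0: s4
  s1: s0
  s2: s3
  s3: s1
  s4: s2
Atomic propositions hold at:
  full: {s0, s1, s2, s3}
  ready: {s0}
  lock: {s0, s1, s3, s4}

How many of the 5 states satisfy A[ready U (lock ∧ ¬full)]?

2

Sat(¬full) = {s4}
Sat(lock ∧ ¬full) = {s4}
A[ready U (lock ∧ ¬full)]: least fixpoint, start Z0 = Sat((lock ∧ ¬full)) = {s4}, add states in Sat(ready) with every successor in Z. Z1 = {s0, s4}; fixed.
Sat(A[ready U (lock ∧ ¬full)]) = {s0, s4}
|Sat(A[ready U (lock ∧ ¬full)])| = |{s0, s4}| = 2.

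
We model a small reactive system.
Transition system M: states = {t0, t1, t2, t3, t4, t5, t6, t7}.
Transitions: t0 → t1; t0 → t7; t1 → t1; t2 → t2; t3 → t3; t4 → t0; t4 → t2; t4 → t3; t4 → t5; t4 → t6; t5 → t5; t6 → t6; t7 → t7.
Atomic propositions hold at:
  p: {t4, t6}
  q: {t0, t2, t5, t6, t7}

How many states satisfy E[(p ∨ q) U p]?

Sat(p ∨ q) = {t0, t2, t4, t5, t6, t7}
E[(p ∨ q) U p]: least fixpoint, start Z0 = Sat(p) = {t4, t6}, add states in Sat(p ∨ q) with some successor in Z. Already a fixed point.
Sat(E[(p ∨ q) U p]) = {t4, t6}
|Sat(E[(p ∨ q) U p])| = |{t4, t6}| = 2.

2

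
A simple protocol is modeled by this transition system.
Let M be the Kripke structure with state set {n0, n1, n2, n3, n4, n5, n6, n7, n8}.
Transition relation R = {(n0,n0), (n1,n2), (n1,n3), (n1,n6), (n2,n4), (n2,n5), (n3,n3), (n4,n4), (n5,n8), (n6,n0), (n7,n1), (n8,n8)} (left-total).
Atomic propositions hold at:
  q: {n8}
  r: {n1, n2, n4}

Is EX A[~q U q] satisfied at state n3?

Sat(~q) = {n0, n1, n2, n3, n4, n5, n6, n7}
A[~q U q]: least fixpoint, start Z0 = Sat(q) = {n8}, add states in Sat(~q) with every successor in Z. Z1 = {n5, n8}; fixed.
Sat(A[~q U q]) = {n5, n8}
Sat(EX A[~q U q]) = {s : some successor in {n5, n8}} = {n2, n5, n8}
n3 ∉ Sat(EX A[~q U q]) = {n2, n5, n8}, so the formula does not hold at n3.

No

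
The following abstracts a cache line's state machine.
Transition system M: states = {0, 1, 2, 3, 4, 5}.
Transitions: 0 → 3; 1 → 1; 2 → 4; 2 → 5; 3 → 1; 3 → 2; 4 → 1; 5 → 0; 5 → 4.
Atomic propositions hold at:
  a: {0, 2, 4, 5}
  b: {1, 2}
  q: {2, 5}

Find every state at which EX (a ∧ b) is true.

{3}

Sat(a ∧ b) = {2}
Sat(EX (a ∧ b)) = {s : some successor in {2}} = {3}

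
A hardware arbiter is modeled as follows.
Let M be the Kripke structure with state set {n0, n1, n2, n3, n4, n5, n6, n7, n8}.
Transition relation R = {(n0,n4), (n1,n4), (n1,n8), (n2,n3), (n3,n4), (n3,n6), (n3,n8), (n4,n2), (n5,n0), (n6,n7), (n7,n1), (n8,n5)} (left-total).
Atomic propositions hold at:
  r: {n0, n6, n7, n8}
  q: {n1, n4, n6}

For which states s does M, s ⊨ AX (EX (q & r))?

Sat(q & r) = {n6}
Sat(EX (q & r)) = {s : some successor in {n6}} = {n3}
Sat(AX (EX (q & r))) = {s : every successor in {n3}} = {n2}

{n2}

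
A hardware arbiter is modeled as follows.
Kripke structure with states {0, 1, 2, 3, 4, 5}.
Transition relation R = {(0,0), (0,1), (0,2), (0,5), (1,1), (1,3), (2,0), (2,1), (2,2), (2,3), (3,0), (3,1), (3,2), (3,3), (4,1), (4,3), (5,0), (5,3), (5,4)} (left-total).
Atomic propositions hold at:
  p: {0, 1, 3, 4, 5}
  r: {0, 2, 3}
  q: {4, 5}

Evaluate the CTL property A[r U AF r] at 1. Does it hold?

AF r: least fixpoint, start Z0 = {0, 2, 3}, add states with every successor in Z. Already a fixed point.
Sat(AF r) = {0, 2, 3}
A[r U AF r]: least fixpoint, start Z0 = Sat(AF r) = {0, 2, 3}, add states in Sat(r) with every successor in Z. Already a fixed point.
Sat(A[r U AF r]) = {0, 2, 3}
1 ∉ Sat(A[r U AF r]) = {0, 2, 3}, so the formula does not hold at 1.

No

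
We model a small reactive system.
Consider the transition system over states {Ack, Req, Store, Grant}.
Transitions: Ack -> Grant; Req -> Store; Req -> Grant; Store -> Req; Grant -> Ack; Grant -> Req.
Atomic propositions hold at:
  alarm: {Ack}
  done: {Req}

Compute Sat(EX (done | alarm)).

{Store, Grant}

Sat(done | alarm) = {Ack, Req}
Sat(EX (done | alarm)) = {s : some successor in {Ack, Req}} = {Store, Grant}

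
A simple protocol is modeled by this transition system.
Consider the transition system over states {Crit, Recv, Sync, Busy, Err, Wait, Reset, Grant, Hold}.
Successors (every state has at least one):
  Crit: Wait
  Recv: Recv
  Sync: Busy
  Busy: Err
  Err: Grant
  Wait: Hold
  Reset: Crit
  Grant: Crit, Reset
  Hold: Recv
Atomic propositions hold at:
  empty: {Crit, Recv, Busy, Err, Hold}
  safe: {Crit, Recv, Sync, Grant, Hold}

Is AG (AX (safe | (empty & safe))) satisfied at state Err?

Sat(empty & safe) = {Crit, Recv, Hold}
Sat(safe | (empty & safe)) = {Crit, Recv, Sync, Grant, Hold}
Sat(AX (safe | (empty & safe))) = {s : every successor in {Crit, Recv, Sync, Grant, Hold}} = {Recv, Err, Wait, Reset, Hold}
AG (AX (safe | (empty & safe))): greatest fixpoint, start Z0 = {Recv, Err, Wait, Reset, Hold}, keep only states in Sat with every successor in Z. Z1 = {Recv, Wait, Hold}; fixed.
Sat(AG (AX (safe | (empty & safe)))) = {Recv, Wait, Hold}
Err ∉ Sat(AG (AX (safe | (empty & safe)))) = {Recv, Wait, Hold}, so the formula does not hold at Err.

No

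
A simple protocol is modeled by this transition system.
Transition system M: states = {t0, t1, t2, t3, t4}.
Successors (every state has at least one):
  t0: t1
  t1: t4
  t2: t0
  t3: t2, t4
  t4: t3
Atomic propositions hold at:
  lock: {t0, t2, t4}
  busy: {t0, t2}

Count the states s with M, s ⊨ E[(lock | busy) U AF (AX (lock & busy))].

1

Sat(lock | busy) = {t0, t2, t4}
Sat(lock & busy) = {t0, t2}
Sat(AX (lock & busy)) = {s : every successor in {t0, t2}} = {t2}
AF (AX (lock & busy)): least fixpoint, start Z0 = {t2}, add states with every successor in Z. Already a fixed point.
Sat(AF (AX (lock & busy))) = {t2}
E[(lock | busy) U AF (AX (lock & busy))]: least fixpoint, start Z0 = Sat(AF (AX (lock & busy))) = {t2}, add states in Sat(lock | busy) with some successor in Z. Already a fixed point.
Sat(E[(lock | busy) U AF (AX (lock & busy))]) = {t2}
|Sat(E[(lock | busy) U AF (AX (lock & busy))])| = |{t2}| = 1.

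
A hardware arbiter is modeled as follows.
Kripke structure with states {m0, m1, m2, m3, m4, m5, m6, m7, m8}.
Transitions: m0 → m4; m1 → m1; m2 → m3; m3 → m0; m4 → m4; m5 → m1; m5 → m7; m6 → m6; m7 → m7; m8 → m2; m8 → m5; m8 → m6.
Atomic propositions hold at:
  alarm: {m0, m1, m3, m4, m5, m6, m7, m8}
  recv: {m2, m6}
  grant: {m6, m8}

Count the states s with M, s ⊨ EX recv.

Sat(EX recv) = {s : some successor in {m2, m6}} = {m6, m8}
|Sat(EX recv)| = |{m6, m8}| = 2.

2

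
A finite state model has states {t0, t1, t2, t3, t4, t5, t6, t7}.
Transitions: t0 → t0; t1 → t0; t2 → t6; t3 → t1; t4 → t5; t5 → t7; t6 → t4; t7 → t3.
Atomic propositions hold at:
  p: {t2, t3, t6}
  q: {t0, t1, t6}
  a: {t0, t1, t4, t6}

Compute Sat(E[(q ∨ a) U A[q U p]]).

Sat(q ∨ a) = {t0, t1, t4, t6}
A[q U p]: least fixpoint, start Z0 = Sat(p) = {t2, t3, t6}, add states in Sat(q) with every successor in Z. Already a fixed point.
Sat(A[q U p]) = {t2, t3, t6}
E[(q ∨ a) U A[q U p]]: least fixpoint, start Z0 = Sat(A[q U p]) = {t2, t3, t6}, add states in Sat(q ∨ a) with some successor in Z. Already a fixed point.
Sat(E[(q ∨ a) U A[q U p]]) = {t2, t3, t6}

{t2, t3, t6}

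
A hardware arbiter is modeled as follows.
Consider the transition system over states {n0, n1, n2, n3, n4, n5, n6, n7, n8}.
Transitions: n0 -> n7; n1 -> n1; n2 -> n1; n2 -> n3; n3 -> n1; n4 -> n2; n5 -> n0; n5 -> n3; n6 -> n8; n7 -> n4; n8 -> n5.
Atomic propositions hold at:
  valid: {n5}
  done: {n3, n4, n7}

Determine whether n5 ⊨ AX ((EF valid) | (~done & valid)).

EF valid: least fixpoint, start Z0 = {n5}, add states with some successor in Z. Z1 = {n5, n8}; Z2 = {n5, n6, n8}; fixed.
Sat(EF valid) = {n5, n6, n8}
Sat(~done) = {n0, n1, n2, n5, n6, n8}
Sat(~done & valid) = {n5}
Sat((EF valid) | (~done & valid)) = {n5, n6, n8}
Sat(AX ((EF valid) | (~done & valid))) = {s : every successor in {n5, n6, n8}} = {n6, n8}
n5 ∉ Sat(AX ((EF valid) | (~done & valid))) = {n6, n8}, so the formula does not hold at n5.

No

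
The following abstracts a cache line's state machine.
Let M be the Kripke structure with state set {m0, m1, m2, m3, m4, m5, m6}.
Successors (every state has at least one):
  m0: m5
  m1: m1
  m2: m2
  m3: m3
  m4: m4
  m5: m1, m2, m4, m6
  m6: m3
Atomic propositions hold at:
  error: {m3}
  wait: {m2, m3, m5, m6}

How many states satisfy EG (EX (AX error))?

Sat(AX error) = {s : every successor in {m3}} = {m3, m6}
Sat(EX (AX error)) = {s : some successor in {m3, m6}} = {m3, m5, m6}
EG (EX (AX error)): greatest fixpoint, start Z0 = {m3, m5, m6}, keep only states in Sat with some successor in Z. Already a fixed point.
Sat(EG (EX (AX error))) = {m3, m5, m6}
|Sat(EG (EX (AX error)))| = |{m3, m5, m6}| = 3.

3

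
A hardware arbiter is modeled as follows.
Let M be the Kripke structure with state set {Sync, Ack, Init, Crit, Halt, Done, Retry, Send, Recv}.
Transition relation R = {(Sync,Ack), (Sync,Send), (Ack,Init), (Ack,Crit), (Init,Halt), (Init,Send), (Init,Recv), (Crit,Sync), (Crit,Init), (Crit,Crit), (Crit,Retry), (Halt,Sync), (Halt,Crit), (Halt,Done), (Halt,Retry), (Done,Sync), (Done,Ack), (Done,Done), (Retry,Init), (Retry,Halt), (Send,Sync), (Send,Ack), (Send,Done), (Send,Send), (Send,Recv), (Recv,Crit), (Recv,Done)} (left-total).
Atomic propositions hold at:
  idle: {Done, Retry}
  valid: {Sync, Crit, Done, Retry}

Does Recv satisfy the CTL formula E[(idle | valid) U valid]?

No

Sat(idle | valid) = {Sync, Crit, Done, Retry}
E[(idle | valid) U valid]: least fixpoint, start Z0 = Sat(valid) = {Sync, Crit, Done, Retry}, add states in Sat(idle | valid) with some successor in Z. Already a fixed point.
Sat(E[(idle | valid) U valid]) = {Sync, Crit, Done, Retry}
Recv ∉ Sat(E[(idle | valid) U valid]) = {Sync, Crit, Done, Retry}, so the formula does not hold at Recv.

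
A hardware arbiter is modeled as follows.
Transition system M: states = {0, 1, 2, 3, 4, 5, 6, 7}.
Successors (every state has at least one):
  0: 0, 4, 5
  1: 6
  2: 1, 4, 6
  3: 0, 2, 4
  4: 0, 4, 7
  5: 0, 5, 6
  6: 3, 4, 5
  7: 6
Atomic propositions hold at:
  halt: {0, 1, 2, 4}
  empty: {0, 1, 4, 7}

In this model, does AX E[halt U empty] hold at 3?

Yes

E[halt U empty]: least fixpoint, start Z0 = Sat(empty) = {0, 1, 4, 7}, add states in Sat(halt) with some successor in Z. Z1 = {0, 1, 2, 4, 7}; fixed.
Sat(E[halt U empty]) = {0, 1, 2, 4, 7}
Sat(AX E[halt U empty]) = {s : every successor in {0, 1, 2, 4, 7}} = {3, 4}
3 ∈ Sat(AX E[halt U empty]) = {3, 4}, so the formula holds at 3.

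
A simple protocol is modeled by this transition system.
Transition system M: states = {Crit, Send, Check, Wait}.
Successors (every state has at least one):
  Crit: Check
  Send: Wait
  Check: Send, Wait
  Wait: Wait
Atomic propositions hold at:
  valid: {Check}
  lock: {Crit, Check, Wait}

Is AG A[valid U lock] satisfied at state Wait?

Yes

A[valid U lock]: least fixpoint, start Z0 = Sat(lock) = {Crit, Check, Wait}, add states in Sat(valid) with every successor in Z. Already a fixed point.
Sat(A[valid U lock]) = {Crit, Check, Wait}
AG A[valid U lock]: greatest fixpoint, start Z0 = {Crit, Check, Wait}, keep only states in Sat with every successor in Z. Z1 = {Crit, Wait}; Z2 = {Wait}; fixed.
Sat(AG A[valid U lock]) = {Wait}
Wait ∈ Sat(AG A[valid U lock]) = {Wait}, so the formula holds at Wait.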